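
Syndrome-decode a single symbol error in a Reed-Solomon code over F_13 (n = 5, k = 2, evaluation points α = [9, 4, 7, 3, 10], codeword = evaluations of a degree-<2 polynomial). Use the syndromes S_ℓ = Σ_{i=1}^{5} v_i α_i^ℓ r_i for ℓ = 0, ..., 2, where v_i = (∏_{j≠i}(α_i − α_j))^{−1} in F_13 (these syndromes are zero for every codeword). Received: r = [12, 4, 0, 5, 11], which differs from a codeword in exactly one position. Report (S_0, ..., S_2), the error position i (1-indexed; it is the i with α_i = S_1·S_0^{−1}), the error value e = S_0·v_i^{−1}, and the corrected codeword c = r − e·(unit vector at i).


S = (11, 12, 6), error at position 3, error magnitude e = 12, c = [12, 4, 1, 5, 11].

Step 1: column multipliers v_i = (∏_{j≠i}(α_i − α_j))^{−1} mod 13.
  i = 1 (α = 9): (9−4)(9−7)(9−3)(9−10) = 5·2·6·(−1) = −60 ≡ 5, so v_1 = 5^{−1} = 8 (mod 13).
  i = 2 (α = 4): (4−9)(4−7)(4−3)(4−10) = (−5)·(−3)·1·(−6) = −90 ≡ 1, so v_2 = 1^{−1} = 1 (mod 13).
  i = 3 (α = 7): (7−9)(7−4)(7−3)(7−10) = (−2)·3·4·(−3) = 72 ≡ 7, so v_3 = 7^{−1} = 2 (mod 13).
  i = 4 (α = 3): (3−9)(3−4)(3−7)(3−10) = (−6)·(−1)·(−4)·(−7) = 168 ≡ 12, so v_4 = 12^{−1} = 12 (mod 13).
  i = 5 (α = 10): (10−9)(10−4)(10−7)(10−3) = 1·6·3·7 = 126 ≡ 9, so v_5 = 9^{−1} = 3 (mod 13).
  v = [8, 1, 2, 12, 3].
Step 2: syndromes of r = [12, 4, 0, 5, 11] (all sums mod 13).
  S_0 = Σ v_i r_i = 8·12 + 1·4 + 2·0 + 12·5 + 3·11 = 193 ≡ 11.
  S_1 = Σ v_i α_i r_i = 8·9·12 + 1·4·4 + 2·7·0 + 12·3·5 + 3·10·11 = 1390 ≡ 12.
  α_i^2 mod 13 = [3, 3, 10, 9, 9].
  S_2 = Σ v_i α_i^2 r_i = 8·3·12 + 1·3·4 + 2·10·0 + 12·9·5 + 3·9·11 = 1137 ≡ 6.
  S = (11, 12, 6) ≠ 0, so r is not a codeword (an error is present).
Step 3: locate the error. For a single error e at position i, S_ℓ = v_i·e·α_i^ℓ, so α_err = S_1/S_0.
  S_0^{−1} = 11^{−1} = 6 (mod 13), so α_err = 12·6 = 72 ≡ 7 = α_3. Error position i = 3.
  Consistency check: S_2/S_1 = 6·12 = 72 ≡ 7 = α_err ✓ (single-error assumption holds).
Step 4: error magnitude e = S_0/v_3 = S_0·∏_{j≠3}(α_3 − α_j) = 11·7 = 77 ≡ 12 (mod 13).
Step 5: correct position 3: c_3 = r_3 − e = 0 − 12 ≡ 1 (mod 13). Hence c = [12, 4, 1, 5, 11].
  Check: interpolating c through the α_i gives m(x) = 8 + 12·x (degree < 2) with m(α_i) = c_i for every i, so c is indeed a codeword.


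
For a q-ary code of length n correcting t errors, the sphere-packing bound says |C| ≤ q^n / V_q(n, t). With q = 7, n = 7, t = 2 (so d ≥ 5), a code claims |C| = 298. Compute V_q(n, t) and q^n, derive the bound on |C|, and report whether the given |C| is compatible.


V_q(n, t) = 799, q^n = 823543, Hamming bound = 1030, |C| = 298 ≤ bound (satisfied).

Step 1: Compute V_q(n, t) = Σ_{j=0}^2 C(n, j) (q−1)^j.
  j = 0: C(7,0)·(6)^0 = 1·1 = 1.
  j = 1: C(7,1)·(6)^1 = 7·6 = 42.
  j = 2: C(7,2)·(6)^2 = 21·36 = 756.
  V_q(n, t) = 1 + 42 + 756 = 799.
Step 2: q^n = 7^7 = 823543.
Step 3: Hamming bound ⌊q^n / V_q(n,t)⌋ = ⌊823543/799⌋ = 1030.
Step 4: Compare |C| = 298 to 1030: satisfied.
The claimed |C| lies below the Hamming bound.


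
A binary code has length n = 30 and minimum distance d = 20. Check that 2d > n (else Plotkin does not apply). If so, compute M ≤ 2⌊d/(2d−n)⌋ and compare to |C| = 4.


Plotkin bound M ≤ 4; given |C| = 4 ≤ bound (satisfied).

Check applicability: 2d = 40, n = 30.
2d − n = 10 > 0, so Plotkin applies.
Compute d/(2d−n) = 20/10 ≈ 2.0000.
⌊d/(2d−n)⌋ = 2.
Plotkin bound: M ≤ 2·2 = 4.
Given |C| = 4, check: satisfied.
This |C| is at the Plotkin bound.


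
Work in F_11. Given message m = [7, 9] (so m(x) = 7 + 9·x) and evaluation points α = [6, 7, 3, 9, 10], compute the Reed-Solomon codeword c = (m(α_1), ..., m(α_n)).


c = [6, 4, 1, 0, 9]

Message polynomial: m(x) = 7 + 9·x (mod 11).
For each evaluation point α_i, compute m(α_i) mod 11:
  α_1 = 6: Horner steps 9 → 6, so m(6) = 6.
  α_2 = 7: Horner steps 9 → 4, so m(7) = 4.
  α_3 = 3: Horner steps 9 → 1, so m(3) = 1.
  α_4 = 9: Horner steps 9 → 0, so m(9) = 0.
  α_5 = 10: Horner steps 9 → 9, so m(10) = 9.
Codeword c = [6, 4, 1, 0, 9] ∈ F_11^5.


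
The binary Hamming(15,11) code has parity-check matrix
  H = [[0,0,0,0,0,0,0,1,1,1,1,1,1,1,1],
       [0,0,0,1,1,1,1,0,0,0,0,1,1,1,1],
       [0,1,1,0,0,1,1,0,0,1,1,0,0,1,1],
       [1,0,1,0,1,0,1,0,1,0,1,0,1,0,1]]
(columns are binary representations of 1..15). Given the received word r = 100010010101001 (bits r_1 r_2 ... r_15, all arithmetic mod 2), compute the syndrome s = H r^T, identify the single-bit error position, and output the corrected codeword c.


s = (0, 1, 0, 1)^T, error position = 5, corrected codeword c = 100000010101001

Compute s = H r^T mod 2 one row at a time:
  s_1 = 1 + 0 + 1 + 0 + 1 + 0 + 0 + 1 = 4 ≡ 0 (mod 2).
  s_2 = 0 + 1 + 0 + 0 + 1 + 0 + 0 + 1 = 3 ≡ 1 (mod 2).
  s_3 = 0 + 0 + 0 + 0 + 1 + 0 + 0 + 1 = 2 ≡ 0 (mod 2).
  s_4 = 1 + 0 + 1 + 0 + 0 + 0 + 0 + 1 = 3 ≡ 1 (mod 2).
s = (0, 1, 0, 1)^T — this equals column 5 of H (binary 0101), so error is at position 5.
Correct: flip bit 5 of r = 100010010101001 to get c = 100000010101001.


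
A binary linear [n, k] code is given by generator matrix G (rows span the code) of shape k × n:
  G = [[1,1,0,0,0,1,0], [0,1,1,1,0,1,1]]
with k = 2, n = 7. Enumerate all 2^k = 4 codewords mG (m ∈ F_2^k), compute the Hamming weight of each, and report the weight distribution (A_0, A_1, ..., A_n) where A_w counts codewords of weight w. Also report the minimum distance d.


Weight distribution: A_0 = 1, A_3 = 1, A_4 = 1, A_5 = 1. Minimum distance d = 3.

Enumerate all 2^2 = 4 messages m ∈ F_2^2.
For each, compute codeword c = mG in F_2^7, then tally its weight.
  m = 00 → c = 0000000, weight = 0.
  m = 10 → c = 1100010, weight = 3.
  m = 01 → c = 0111011, weight = 5.
  m = 11 → c = 1011001, weight = 4.
Tally weights:
  weight 0: 1 codewords.
  weight 3: 1 codewords.
  weight 4: 1 codewords.
  weight 5: 1 codewords.
Minimum distance d = smallest w > 0 with A_w > 0 = 3.
Sanity: Σ A_w = 4 = 2^2 = 4 ✓.


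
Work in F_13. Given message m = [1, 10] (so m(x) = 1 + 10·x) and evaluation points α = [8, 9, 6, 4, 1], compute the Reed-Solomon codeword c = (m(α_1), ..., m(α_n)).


c = [3, 0, 9, 2, 11]

Message polynomial: m(x) = 1 + 10·x (mod 13).
For each evaluation point α_i, compute m(α_i) mod 13:
  α_1 = 8: Horner steps 10 → 3, so m(8) = 3.
  α_2 = 9: Horner steps 10 → 0, so m(9) = 0.
  α_3 = 6: Horner steps 10 → 9, so m(6) = 9.
  α_4 = 4: Horner steps 10 → 2, so m(4) = 2.
  α_5 = 1: Horner steps 10 → 11, so m(1) = 11.
Codeword c = [3, 0, 9, 2, 11] ∈ F_13^5.


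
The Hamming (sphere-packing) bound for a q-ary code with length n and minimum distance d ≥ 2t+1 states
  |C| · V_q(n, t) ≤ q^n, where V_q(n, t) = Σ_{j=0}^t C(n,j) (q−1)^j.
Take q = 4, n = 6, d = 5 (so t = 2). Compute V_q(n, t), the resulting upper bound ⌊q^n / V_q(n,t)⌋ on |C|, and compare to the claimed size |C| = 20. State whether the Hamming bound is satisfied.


V_q(n, t) = 154, q^n = 4096, Hamming bound = 26, |C| = 20 ≤ bound (satisfied).

Step 1: Compute V_q(n, t) = Σ_{j=0}^2 C(n, j) (q−1)^j.
  j = 0: C(6,0)·(3)^0 = 1·1 = 1.
  j = 1: C(6,1)·(3)^1 = 6·3 = 18.
  j = 2: C(6,2)·(3)^2 = 15·9 = 135.
  V_q(n, t) = 1 + 18 + 135 = 154.
Step 2: q^n = 4^6 = 4096.
Step 3: Hamming bound ⌊q^n / V_q(n,t)⌋ = ⌊4096/154⌋ = 26.
Step 4: Compare |C| = 20 to 26: satisfied.
The claimed |C| lies below the Hamming bound.


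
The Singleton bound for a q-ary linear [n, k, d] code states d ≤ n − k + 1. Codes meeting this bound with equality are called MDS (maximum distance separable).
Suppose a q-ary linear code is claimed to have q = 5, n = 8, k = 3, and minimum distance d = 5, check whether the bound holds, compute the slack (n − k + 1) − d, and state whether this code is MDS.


Singleton RHS = n − k + 1 = 6, slack = 1, bound satisfied, not MDS.

Singleton bound: d ≤ n − k + 1.
Here n = 8, k = 3, so n − k + 1 = 6.
Given d = 5, check d ≤ 6: YES.
Slack = (n − k + 1) − d = 1.
The code is NOT MDS (slack = 1 > 0).
Description: the claimed parameters are [8, 3, 5]_5; such a code would be non-MDS.


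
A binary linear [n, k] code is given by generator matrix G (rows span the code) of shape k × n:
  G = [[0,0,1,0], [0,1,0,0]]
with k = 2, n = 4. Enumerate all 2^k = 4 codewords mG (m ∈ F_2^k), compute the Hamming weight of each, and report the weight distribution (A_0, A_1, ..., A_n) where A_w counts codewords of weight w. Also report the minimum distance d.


Weight distribution: A_0 = 1, A_1 = 2, A_2 = 1. Minimum distance d = 1.

Enumerate all 2^2 = 4 messages m ∈ F_2^2.
For each, compute codeword c = mG in F_2^4, then tally its weight.
  m = 00 → c = 0000, weight = 0.
  m = 10 → c = 0010, weight = 1.
  m = 01 → c = 0100, weight = 1.
  m = 11 → c = 0110, weight = 2.
Tally weights:
  weight 0: 1 codewords.
  weight 1: 2 codewords.
  weight 2: 1 codewords.
Minimum distance d = smallest w > 0 with A_w > 0 = 1.
Sanity: Σ A_w = 4 = 2^2 = 4 ✓.


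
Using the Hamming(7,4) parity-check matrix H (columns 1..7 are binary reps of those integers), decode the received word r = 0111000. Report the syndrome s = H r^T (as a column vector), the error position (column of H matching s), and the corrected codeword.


s = (1, 0, 1)^T, error position = 5, corrected codeword c = 0111100

Compute s = H r^T mod 2 one row at a time:
  s_1 = 1 + 0 + 0 + 0 = 1 ≡ 1 (mod 2).
  s_2 = 1 + 1 + 0 + 0 = 2 ≡ 0 (mod 2).
  s_3 = 0 + 1 + 0 + 0 = 1 ≡ 1 (mod 2).
s = (1, 0, 1)^T — this equals column 5 of H (binary 101), so error is at position 5.
Correct: flip bit 5 of r = 0111000 to get c = 0111100.


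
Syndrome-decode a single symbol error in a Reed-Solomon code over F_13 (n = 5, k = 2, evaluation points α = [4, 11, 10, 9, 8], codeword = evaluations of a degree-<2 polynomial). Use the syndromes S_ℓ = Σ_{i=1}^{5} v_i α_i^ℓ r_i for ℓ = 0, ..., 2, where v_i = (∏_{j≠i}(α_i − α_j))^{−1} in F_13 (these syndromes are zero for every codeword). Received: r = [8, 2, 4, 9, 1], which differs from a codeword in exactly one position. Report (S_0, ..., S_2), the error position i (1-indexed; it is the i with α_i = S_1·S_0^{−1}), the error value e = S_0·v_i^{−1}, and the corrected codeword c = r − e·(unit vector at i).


S = (1, 11, 4), error at position 2, error magnitude e = 3, c = [8, 12, 4, 9, 1].

Step 1: column multipliers v_i = (∏_{j≠i}(α_i − α_j))^{−1} mod 13.
  i = 1 (α = 4): (4−11)(4−10)(4−9)(4−8) = (−7)·(−6)·(−5)·(−4) = 840 ≡ 8, so v_1 = 8^{−1} = 5 (mod 13).
  i = 2 (α = 11): (11−4)(11−10)(11−9)(11−8) = 7·1·2·3 = 42 ≡ 3, so v_2 = 3^{−1} = 9 (mod 13).
  i = 3 (α = 10): (10−4)(10−11)(10−9)(10−8) = 6·(−1)·1·2 = −12 ≡ 1, so v_3 = 1^{−1} = 1 (mod 13).
  i = 4 (α = 9): (9−4)(9−11)(9−10)(9−8) = 5·(−2)·(−1)·1 = 10 ≡ 10, so v_4 = 10^{−1} = 4 (mod 13).
  i = 5 (α = 8): (8−4)(8−11)(8−10)(8−9) = 4·(−3)·(−2)·(−1) = −24 ≡ 2, so v_5 = 2^{−1} = 7 (mod 13).
  v = [5, 9, 1, 4, 7].
Step 2: syndromes of r = [8, 2, 4, 9, 1] (all sums mod 13).
  S_0 = Σ v_i r_i = 5·8 + 9·2 + 1·4 + 4·9 + 7·1 = 105 ≡ 1.
  S_1 = Σ v_i α_i r_i = 5·4·8 + 9·11·2 + 1·10·4 + 4·9·9 + 7·8·1 = 778 ≡ 11.
  α_i^2 mod 13 = [3, 4, 9, 3, 12].
  S_2 = Σ v_i α_i^2 r_i = 5·3·8 + 9·4·2 + 1·9·4 + 4·3·9 + 7·12·1 = 420 ≡ 4.
  S = (1, 11, 4) ≠ 0, so r is not a codeword (an error is present).
Step 3: locate the error. For a single error e at position i, S_ℓ = v_i·e·α_i^ℓ, so α_err = S_1/S_0.
  S_0^{−1} = 1^{−1} = 1 (mod 13), so α_err = 11·1 = 11 ≡ 11 = α_2. Error position i = 2.
  Consistency check: S_2/S_1 = 4·6 = 24 ≡ 11 = α_err ✓ (single-error assumption holds).
Step 4: error magnitude e = S_0/v_2 = S_0·∏_{j≠2}(α_2 − α_j) = 1·3 = 3 ≡ 3 (mod 13).
Step 5: correct position 2: c_2 = r_2 − e = 2 − 3 ≡ 12 (mod 13). Hence c = [8, 12, 4, 9, 1].
  Check: interpolating c through the α_i gives m(x) = 2 + 8·x (degree < 2) with m(α_i) = c_i for every i, so c is indeed a codeword.


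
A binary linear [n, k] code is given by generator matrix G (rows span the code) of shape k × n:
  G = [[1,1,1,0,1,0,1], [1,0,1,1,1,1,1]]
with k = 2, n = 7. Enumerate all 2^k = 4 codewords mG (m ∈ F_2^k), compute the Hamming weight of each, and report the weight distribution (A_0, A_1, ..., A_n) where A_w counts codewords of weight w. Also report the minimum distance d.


Weight distribution: A_0 = 1, A_3 = 1, A_5 = 1, A_6 = 1. Minimum distance d = 3.

Enumerate all 2^2 = 4 messages m ∈ F_2^2.
For each, compute codeword c = mG in F_2^7, then tally its weight.
  m = 00 → c = 0000000, weight = 0.
  m = 10 → c = 1110101, weight = 5.
  m = 01 → c = 1011111, weight = 6.
  m = 11 → c = 0101010, weight = 3.
Tally weights:
  weight 0: 1 codewords.
  weight 3: 1 codewords.
  weight 5: 1 codewords.
  weight 6: 1 codewords.
Minimum distance d = smallest w > 0 with A_w > 0 = 3.
Sanity: Σ A_w = 4 = 2^2 = 4 ✓.


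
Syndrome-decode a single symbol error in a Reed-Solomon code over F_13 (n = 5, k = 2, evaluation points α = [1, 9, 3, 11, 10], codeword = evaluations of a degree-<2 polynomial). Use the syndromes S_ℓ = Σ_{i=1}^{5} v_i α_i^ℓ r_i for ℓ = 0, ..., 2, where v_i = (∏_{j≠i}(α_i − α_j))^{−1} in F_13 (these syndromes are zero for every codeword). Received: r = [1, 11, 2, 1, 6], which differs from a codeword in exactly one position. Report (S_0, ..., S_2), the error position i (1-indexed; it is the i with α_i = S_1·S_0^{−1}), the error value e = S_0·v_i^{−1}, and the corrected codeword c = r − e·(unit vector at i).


S = (8, 8, 8), error at position 1, error magnitude e = 2, c = [12, 11, 2, 1, 6].

Step 1: column multipliers v_i = (∏_{j≠i}(α_i − α_j))^{−1} mod 13.
  i = 1 (α = 1): (1−9)(1−3)(1−11)(1−10) = (−8)·(−2)·(−10)·(−9) = 1440 ≡ 10, so v_1 = 10^{−1} = 4 (mod 13).
  i = 2 (α = 9): (9−1)(9−3)(9−11)(9−10) = 8·6·(−2)·(−1) = 96 ≡ 5, so v_2 = 5^{−1} = 8 (mod 13).
  i = 3 (α = 3): (3−1)(3−9)(3−11)(3−10) = 2·(−6)·(−8)·(−7) = −672 ≡ 4, so v_3 = 4^{−1} = 10 (mod 13).
  i = 4 (α = 11): (11−1)(11−9)(11−3)(11−10) = 10·2·8·1 = 160 ≡ 4, so v_4 = 4^{−1} = 10 (mod 13).
  i = 5 (α = 10): (10−1)(10−9)(10−3)(10−11) = 9·1·7·(−1) = −63 ≡ 2, so v_5 = 2^{−1} = 7 (mod 13).
  v = [4, 8, 10, 10, 7].
Step 2: syndromes of r = [1, 11, 2, 1, 6] (all sums mod 13).
  S_0 = Σ v_i r_i = 4·1 + 8·11 + 10·2 + 10·1 + 7·6 = 164 ≡ 8.
  S_1 = Σ v_i α_i r_i = 4·1·1 + 8·9·11 + 10·3·2 + 10·11·1 + 7·10·6 = 1386 ≡ 8.
  α_i^2 mod 13 = [1, 3, 9, 4, 9].
  S_2 = Σ v_i α_i^2 r_i = 4·1·1 + 8·3·11 + 10·9·2 + 10·4·1 + 7·9·6 = 866 ≡ 8.
  S = (8, 8, 8) ≠ 0, so r is not a codeword (an error is present).
Step 3: locate the error. For a single error e at position i, S_ℓ = v_i·e·α_i^ℓ, so α_err = S_1/S_0.
  S_0^{−1} = 8^{−1} = 5 (mod 13), so α_err = 8·5 = 40 ≡ 1 = α_1. Error position i = 1.
  Consistency check: S_2/S_1 = 8·5 = 40 ≡ 1 = α_err ✓ (single-error assumption holds).
Step 4: error magnitude e = S_0/v_1 = S_0·∏_{j≠1}(α_1 − α_j) = 8·10 = 80 ≡ 2 (mod 13).
Step 5: correct position 1: c_1 = r_1 − e = 1 − 2 ≡ 12 (mod 13). Hence c = [12, 11, 2, 1, 6].
  Check: interpolating c through the α_i gives m(x) = 4 + 8·x (degree < 2) with m(α_i) = c_i for every i, so c is indeed a codeword.


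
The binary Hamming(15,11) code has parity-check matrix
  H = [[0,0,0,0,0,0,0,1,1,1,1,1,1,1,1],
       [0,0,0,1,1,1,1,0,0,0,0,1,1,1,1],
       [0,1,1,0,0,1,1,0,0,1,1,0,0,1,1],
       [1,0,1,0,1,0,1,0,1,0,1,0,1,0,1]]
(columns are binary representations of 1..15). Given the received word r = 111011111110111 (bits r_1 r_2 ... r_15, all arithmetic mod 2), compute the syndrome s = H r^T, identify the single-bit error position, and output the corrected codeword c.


s = (1, 0, 0, 0)^T, error position = 8, corrected codeword c = 111011101110111

Compute s = H r^T mod 2 one row at a time:
  s_1 = 1 + 1 + 1 + 1 + 0 + 1 + 1 + 1 = 7 ≡ 1 (mod 2).
  s_2 = 0 + 1 + 1 + 1 + 0 + 1 + 1 + 1 = 6 ≡ 0 (mod 2).
  s_3 = 1 + 1 + 1 + 1 + 1 + 1 + 1 + 1 = 8 ≡ 0 (mod 2).
  s_4 = 1 + 1 + 1 + 1 + 1 + 1 + 1 + 1 = 8 ≡ 0 (mod 2).
s = (1, 0, 0, 0)^T — this equals column 8 of H (binary 1000), so error is at position 8.
Correct: flip bit 8 of r = 111011111110111 to get c = 111011101110111.


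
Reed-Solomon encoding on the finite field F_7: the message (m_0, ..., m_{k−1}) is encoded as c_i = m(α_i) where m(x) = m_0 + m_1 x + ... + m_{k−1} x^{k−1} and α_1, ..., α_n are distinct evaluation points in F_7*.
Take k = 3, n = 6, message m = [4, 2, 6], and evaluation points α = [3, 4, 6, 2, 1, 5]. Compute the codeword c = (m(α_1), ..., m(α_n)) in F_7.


c = [1, 3, 1, 4, 5, 3]

Message polynomial: m(x) = 4 + 2·x + 6·x^2 (mod 7).
For each evaluation point α_i, compute m(α_i) mod 7:
  α_1 = 3: Horner steps 6 → 6 → 1, so m(3) = 1.
  α_2 = 4: Horner steps 6 → 5 → 3, so m(4) = 3.
  α_3 = 6: Horner steps 6 → 3 → 1, so m(6) = 1.
  α_4 = 2: Horner steps 6 → 0 → 4, so m(2) = 4.
  α_5 = 1: Horner steps 6 → 1 → 5, so m(1) = 5.
  α_6 = 5: Horner steps 6 → 4 → 3, so m(5) = 3.
Codeword c = [1, 3, 1, 4, 5, 3] ∈ F_7^6.


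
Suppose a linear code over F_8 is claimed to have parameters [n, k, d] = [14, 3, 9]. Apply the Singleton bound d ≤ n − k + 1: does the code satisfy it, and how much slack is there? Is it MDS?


Singleton RHS = n − k + 1 = 12, slack = 3, bound satisfied, not MDS.

Singleton bound: d ≤ n − k + 1.
Here n = 14, k = 3, so n − k + 1 = 12.
Given d = 9, check d ≤ 12: YES.
Slack = (n − k + 1) − d = 3.
The code is NOT MDS (slack = 3 > 0).
Description: the claimed parameters are [14, 3, 9]_8; such a code would be non-MDS.


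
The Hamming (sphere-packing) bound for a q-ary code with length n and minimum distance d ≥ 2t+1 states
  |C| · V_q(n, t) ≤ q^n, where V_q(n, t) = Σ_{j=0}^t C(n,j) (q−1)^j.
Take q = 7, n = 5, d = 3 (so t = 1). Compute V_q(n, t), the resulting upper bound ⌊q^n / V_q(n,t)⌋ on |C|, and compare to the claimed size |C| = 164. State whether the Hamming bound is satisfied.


V_q(n, t) = 31, q^n = 16807, Hamming bound = 542, |C| = 164 ≤ bound (satisfied).

Step 1: Compute V_q(n, t) = Σ_{j=0}^1 C(n, j) (q−1)^j.
  j = 0: C(5,0)·(6)^0 = 1·1 = 1.
  j = 1: C(5,1)·(6)^1 = 5·6 = 30.
  V_q(n, t) = 1 + 30 = 31.
Step 2: q^n = 7^5 = 16807.
Step 3: Hamming bound ⌊q^n / V_q(n,t)⌋ = ⌊16807/31⌋ = 542.
Step 4: Compare |C| = 164 to 542: satisfied.
The claimed |C| lies below the Hamming bound.


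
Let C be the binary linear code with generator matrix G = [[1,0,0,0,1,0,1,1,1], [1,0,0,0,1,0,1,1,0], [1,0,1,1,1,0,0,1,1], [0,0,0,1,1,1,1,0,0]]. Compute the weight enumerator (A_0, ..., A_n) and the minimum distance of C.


Weight distribution: A_0 = 1, A_1 = 1, A_3 = 2, A_4 = 5, A_5 = 5, A_6 = 2. Minimum distance d = 1.

Enumerate all 2^4 = 16 messages m ∈ F_2^4.
For each, compute codeword c = mG in F_2^9, then tally its weight.
  m = 0000 → c = 000000000, weight = 0.
  m = 1000 → c = 100010111, weight = 5.
  m = 0100 → c = 100010110, weight = 4.
  m = 1100 → c = 000000001, weight = 1.
  m = 0010 → c = 101110011, weight = 6.
  m = 1010 → c = 001100100, weight = 3.
  m = 0110 → c = 001100101, weight = 4.
  m = 1110 → c = 101110010, weight = 5.
  m = 0001 → c = 000111100, weight = 4.
  m = 1001 → c = 100101011, weight = 5.
  m = 0101 → c = 100101010, weight = 4.
  m = 1101 → c = 000111101, weight = 5.
  m = 0011 → c = 101001111, weight = 6.
  m = 1011 → c = 001011000, weight = 3.
  m = 0111 → c = 001011001, weight = 4.
  m = 1111 → c = 101001110, weight = 5.
Tally weights:
  weight 0: 1 codewords.
  weight 1: 1 codewords.
  weight 3: 2 codewords.
  weight 4: 5 codewords.
  weight 5: 5 codewords.
  weight 6: 2 codewords.
Minimum distance d = smallest w > 0 with A_w > 0 = 1.
Sanity: Σ A_w = 16 = 2^4 = 16 ✓.


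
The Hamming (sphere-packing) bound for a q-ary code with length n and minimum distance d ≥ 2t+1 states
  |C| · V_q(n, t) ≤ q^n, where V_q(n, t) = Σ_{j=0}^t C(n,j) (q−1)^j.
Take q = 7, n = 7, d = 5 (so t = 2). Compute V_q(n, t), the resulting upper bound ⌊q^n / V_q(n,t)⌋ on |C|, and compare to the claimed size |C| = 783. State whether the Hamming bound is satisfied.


V_q(n, t) = 799, q^n = 823543, Hamming bound = 1030, |C| = 783 ≤ bound (satisfied).

Step 1: Compute V_q(n, t) = Σ_{j=0}^2 C(n, j) (q−1)^j.
  j = 0: C(7,0)·(6)^0 = 1·1 = 1.
  j = 1: C(7,1)·(6)^1 = 7·6 = 42.
  j = 2: C(7,2)·(6)^2 = 21·36 = 756.
  V_q(n, t) = 1 + 42 + 756 = 799.
Step 2: q^n = 7^7 = 823543.
Step 3: Hamming bound ⌊q^n / V_q(n,t)⌋ = ⌊823543/799⌋ = 1030.
Step 4: Compare |C| = 783 to 1030: satisfied.
The claimed |C| lies below the Hamming bound.


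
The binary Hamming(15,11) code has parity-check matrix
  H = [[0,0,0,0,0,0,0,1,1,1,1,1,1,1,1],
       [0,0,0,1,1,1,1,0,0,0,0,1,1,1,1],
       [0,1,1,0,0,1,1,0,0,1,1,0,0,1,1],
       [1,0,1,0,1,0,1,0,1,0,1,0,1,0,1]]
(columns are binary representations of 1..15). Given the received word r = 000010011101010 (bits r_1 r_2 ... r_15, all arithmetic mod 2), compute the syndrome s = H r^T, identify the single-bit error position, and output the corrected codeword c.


s = (1, 1, 0, 0)^T, error position = 12, corrected codeword c = 000010011100010

Compute s = H r^T mod 2 one row at a time:
  s_1 = 1 + 1 + 1 + 0 + 1 + 0 + 1 + 0 = 5 ≡ 1 (mod 2).
  s_2 = 0 + 1 + 0 + 0 + 1 + 0 + 1 + 0 = 3 ≡ 1 (mod 2).
  s_3 = 0 + 0 + 0 + 0 + 1 + 0 + 1 + 0 = 2 ≡ 0 (mod 2).
  s_4 = 0 + 0 + 1 + 0 + 1 + 0 + 0 + 0 = 2 ≡ 0 (mod 2).
s = (1, 1, 0, 0)^T — this equals column 12 of H (binary 1100), so error is at position 12.
Correct: flip bit 12 of r = 000010011101010 to get c = 000010011100010.


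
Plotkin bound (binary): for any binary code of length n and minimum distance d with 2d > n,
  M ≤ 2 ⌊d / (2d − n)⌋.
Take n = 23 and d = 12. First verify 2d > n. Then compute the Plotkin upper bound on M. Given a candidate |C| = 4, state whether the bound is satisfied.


Plotkin bound M ≤ 24; given |C| = 4 ≤ bound (satisfied).

Check applicability: 2d = 24, n = 23.
2d − n = 1 > 0, so Plotkin applies.
Compute d/(2d−n) = 12/1 ≈ 12.0000.
⌊d/(2d−n)⌋ = 12.
Plotkin bound: M ≤ 2·12 = 24.
Given |C| = 4, check: satisfied.
This |C| is below the Plotkin bound.


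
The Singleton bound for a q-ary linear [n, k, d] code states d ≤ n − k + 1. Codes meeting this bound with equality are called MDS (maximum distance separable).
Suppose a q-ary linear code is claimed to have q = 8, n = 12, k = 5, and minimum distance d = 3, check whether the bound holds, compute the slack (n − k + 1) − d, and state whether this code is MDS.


Singleton RHS = n − k + 1 = 8, slack = 5, bound satisfied, not MDS.

Singleton bound: d ≤ n − k + 1.
Here n = 12, k = 5, so n − k + 1 = 8.
Given d = 3, check d ≤ 8: YES.
Slack = (n − k + 1) − d = 5.
The code is NOT MDS (slack = 5 > 0).
Description: the claimed parameters are [12, 5, 3]_8; such a code would be non-MDS.


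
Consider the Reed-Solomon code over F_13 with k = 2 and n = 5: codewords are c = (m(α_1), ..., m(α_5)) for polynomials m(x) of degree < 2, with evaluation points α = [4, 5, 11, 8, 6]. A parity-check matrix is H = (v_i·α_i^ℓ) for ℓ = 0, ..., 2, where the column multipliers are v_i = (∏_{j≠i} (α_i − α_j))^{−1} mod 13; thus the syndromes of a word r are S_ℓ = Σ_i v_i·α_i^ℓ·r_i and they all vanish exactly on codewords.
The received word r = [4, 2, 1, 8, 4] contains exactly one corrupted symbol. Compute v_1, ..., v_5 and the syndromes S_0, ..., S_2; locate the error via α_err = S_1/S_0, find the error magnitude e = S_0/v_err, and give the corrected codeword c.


S = (1, 4, 3), error at position 1, error magnitude e = 4, c = [0, 2, 1, 8, 4].

Step 1: column multipliers v_i = (∏_{j≠i}(α_i − α_j))^{−1} mod 13.
  i = 1 (α = 4): (4−5)(4−11)(4−8)(4−6) = (−1)·(−7)·(−4)·(−2) = 56 ≡ 4, so v_1 = 4^{−1} = 10 (mod 13).
  i = 2 (α = 5): (5−4)(5−11)(5−8)(5−6) = 1·(−6)·(−3)·(−1) = −18 ≡ 8, so v_2 = 8^{−1} = 5 (mod 13).
  i = 3 (α = 11): (11−4)(11−5)(11−8)(11−6) = 7·6·3·5 = 630 ≡ 6, so v_3 = 6^{−1} = 11 (mod 13).
  i = 4 (α = 8): (8−4)(8−5)(8−11)(8−6) = 4·3·(−3)·2 = −72 ≡ 6, so v_4 = 6^{−1} = 11 (mod 13).
  i = 5 (α = 6): (6−4)(6−5)(6−11)(6−8) = 2·1·(−5)·(−2) = 20 ≡ 7, so v_5 = 7^{−1} = 2 (mod 13).
  v = [10, 5, 11, 11, 2].
Step 2: syndromes of r = [4, 2, 1, 8, 4] (all sums mod 13).
  S_0 = Σ v_i r_i = 10·4 + 5·2 + 11·1 + 11·8 + 2·4 = 157 ≡ 1.
  S_1 = Σ v_i α_i r_i = 10·4·4 + 5·5·2 + 11·11·1 + 11·8·8 + 2·6·4 = 1083 ≡ 4.
  α_i^2 mod 13 = [3, 12, 4, 12, 10].
  S_2 = Σ v_i α_i^2 r_i = 10·3·4 + 5·12·2 + 11·4·1 + 11·12·8 + 2·10·4 = 1420 ≡ 3.
  S = (1, 4, 3) ≠ 0, so r is not a codeword (an error is present).
Step 3: locate the error. For a single error e at position i, S_ℓ = v_i·e·α_i^ℓ, so α_err = S_1/S_0.
  S_0^{−1} = 1^{−1} = 1 (mod 13), so α_err = 4·1 = 4 ≡ 4 = α_1. Error position i = 1.
  Consistency check: S_2/S_1 = 3·10 = 30 ≡ 4 = α_err ✓ (single-error assumption holds).
Step 4: error magnitude e = S_0/v_1 = S_0·∏_{j≠1}(α_1 − α_j) = 1·4 = 4 ≡ 4 (mod 13).
Step 5: correct position 1: c_1 = r_1 − e = 4 − 4 ≡ 0 (mod 13). Hence c = [0, 2, 1, 8, 4].
  Check: interpolating c through the α_i gives m(x) = 5 + 2·x (degree < 2) with m(α_i) = c_i for every i, so c is indeed a codeword.


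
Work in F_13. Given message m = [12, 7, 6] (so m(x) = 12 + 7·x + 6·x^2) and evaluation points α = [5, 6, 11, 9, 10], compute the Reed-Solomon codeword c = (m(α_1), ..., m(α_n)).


c = [2, 10, 9, 2, 6]

Message polynomial: m(x) = 12 + 7·x + 6·x^2 (mod 13).
For each evaluation point α_i, compute m(α_i) mod 13:
  α_1 = 5: Horner steps 6 → 11 → 2, so m(5) = 2.
  α_2 = 6: Horner steps 6 → 4 → 10, so m(6) = 10.
  α_3 = 11: Horner steps 6 → 8 → 9, so m(11) = 9.
  α_4 = 9: Horner steps 6 → 9 → 2, so m(9) = 2.
  α_5 = 10: Horner steps 6 → 2 → 6, so m(10) = 6.
Codeword c = [2, 10, 9, 2, 6] ∈ F_13^5.


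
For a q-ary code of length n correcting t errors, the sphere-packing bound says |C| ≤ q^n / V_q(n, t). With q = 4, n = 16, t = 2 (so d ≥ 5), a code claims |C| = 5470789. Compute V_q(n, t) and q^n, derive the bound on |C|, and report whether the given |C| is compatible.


V_q(n, t) = 1129, q^n = 4294967296, Hamming bound = 3804222, |C| = 5470789 > bound (violated).

Step 1: Compute V_q(n, t) = Σ_{j=0}^2 C(n, j) (q−1)^j.
  j = 0: C(16,0)·(3)^0 = 1·1 = 1.
  j = 1: C(16,1)·(3)^1 = 16·3 = 48.
  j = 2: C(16,2)·(3)^2 = 120·9 = 1080.
  V_q(n, t) = 1 + 48 + 1080 = 1129.
Step 2: q^n = 4^16 = 4294967296.
Step 3: Hamming bound ⌊q^n / V_q(n,t)⌋ = ⌊4294967296/1129⌋ = 3804222.
Step 4: Compare |C| = 5470789 to 3804222: violated.
The claimed |C| lies above the Hamming bound, so no 4-ary code of length 16 with d ≥ 5 can have 5470789 codewords.


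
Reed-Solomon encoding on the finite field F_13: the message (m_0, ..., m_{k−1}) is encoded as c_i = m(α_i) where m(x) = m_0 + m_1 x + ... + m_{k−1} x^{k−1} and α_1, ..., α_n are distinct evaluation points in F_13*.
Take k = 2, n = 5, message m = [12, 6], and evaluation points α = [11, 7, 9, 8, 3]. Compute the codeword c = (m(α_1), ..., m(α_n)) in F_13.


c = [0, 2, 1, 8, 4]

Message polynomial: m(x) = 12 + 6·x (mod 13).
For each evaluation point α_i, compute m(α_i) mod 13:
  α_1 = 11: Horner steps 6 → 0, so m(11) = 0.
  α_2 = 7: Horner steps 6 → 2, so m(7) = 2.
  α_3 = 9: Horner steps 6 → 1, so m(9) = 1.
  α_4 = 8: Horner steps 6 → 8, so m(8) = 8.
  α_5 = 3: Horner steps 6 → 4, so m(3) = 4.
Codeword c = [0, 2, 1, 8, 4] ∈ F_13^5.


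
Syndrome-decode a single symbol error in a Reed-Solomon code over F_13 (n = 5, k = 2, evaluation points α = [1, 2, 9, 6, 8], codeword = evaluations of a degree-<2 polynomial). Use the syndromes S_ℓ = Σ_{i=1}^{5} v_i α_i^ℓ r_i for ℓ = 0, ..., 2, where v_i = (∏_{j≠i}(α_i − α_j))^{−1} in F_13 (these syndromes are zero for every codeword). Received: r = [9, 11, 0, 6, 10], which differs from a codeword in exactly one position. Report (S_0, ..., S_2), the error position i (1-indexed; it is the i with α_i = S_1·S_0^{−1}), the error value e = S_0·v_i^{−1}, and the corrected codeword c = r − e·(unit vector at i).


S = (12, 4, 10), error at position 3, error magnitude e = 1, c = [9, 11, 12, 6, 10].

Step 1: column multipliers v_i = (∏_{j≠i}(α_i − α_j))^{−1} mod 13.
  i = 1 (α = 1): (1−2)(1−9)(1−6)(1−8) = (−1)·(−8)·(−5)·(−7) = 280 ≡ 7, so v_1 = 7^{−1} = 2 (mod 13).
  i = 2 (α = 2): (2−1)(2−9)(2−6)(2−8) = 1·(−7)·(−4)·(−6) = −168 ≡ 1, so v_2 = 1^{−1} = 1 (mod 13).
  i = 3 (α = 9): (9−1)(9−2)(9−6)(9−8) = 8·7·3·1 = 168 ≡ 12, so v_3 = 12^{−1} = 12 (mod 13).
  i = 4 (α = 6): (6−1)(6−2)(6−9)(6−8) = 5·4·(−3)·(−2) = 120 ≡ 3, so v_4 = 3^{−1} = 9 (mod 13).
  i = 5 (α = 8): (8−1)(8−2)(8−9)(8−6) = 7·6·(−1)·2 = −84 ≡ 7, so v_5 = 7^{−1} = 2 (mod 13).
  v = [2, 1, 12, 9, 2].
Step 2: syndromes of r = [9, 11, 0, 6, 10] (all sums mod 13).
  S_0 = Σ v_i r_i = 2·9 + 1·11 + 12·0 + 9·6 + 2·10 = 103 ≡ 12.
  S_1 = Σ v_i α_i r_i = 2·1·9 + 1·2·11 + 12·9·0 + 9·6·6 + 2·8·10 = 524 ≡ 4.
  α_i^2 mod 13 = [1, 4, 3, 10, 12].
  S_2 = Σ v_i α_i^2 r_i = 2·1·9 + 1·4·11 + 12·3·0 + 9·10·6 + 2·12·10 = 842 ≡ 10.
  S = (12, 4, 10) ≠ 0, so r is not a codeword (an error is present).
Step 3: locate the error. For a single error e at position i, S_ℓ = v_i·e·α_i^ℓ, so α_err = S_1/S_0.
  S_0^{−1} = 12^{−1} = 12 (mod 13), so α_err = 4·12 = 48 ≡ 9 = α_3. Error position i = 3.
  Consistency check: S_2/S_1 = 10·10 = 100 ≡ 9 = α_err ✓ (single-error assumption holds).
Step 4: error magnitude e = S_0/v_3 = S_0·∏_{j≠3}(α_3 − α_j) = 12·12 = 144 ≡ 1 (mod 13).
Step 5: correct position 3: c_3 = r_3 − e = 0 − 1 ≡ 12 (mod 13). Hence c = [9, 11, 12, 6, 10].
  Check: interpolating c through the α_i gives m(x) = 7 + 2·x (degree < 2) with m(α_i) = c_i for every i, so c is indeed a codeword.


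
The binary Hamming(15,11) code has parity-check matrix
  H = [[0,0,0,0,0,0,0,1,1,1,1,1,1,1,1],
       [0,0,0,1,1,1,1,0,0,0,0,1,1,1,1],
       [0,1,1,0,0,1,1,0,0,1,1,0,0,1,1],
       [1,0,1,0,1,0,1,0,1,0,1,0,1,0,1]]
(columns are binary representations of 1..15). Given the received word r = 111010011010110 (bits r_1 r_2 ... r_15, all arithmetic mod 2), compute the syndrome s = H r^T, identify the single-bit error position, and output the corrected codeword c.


s = (1, 1, 0, 0)^T, error position = 12, corrected codeword c = 111010011011110

Compute s = H r^T mod 2 one row at a time:
  s_1 = 1 + 1 + 0 + 1 + 0 + 1 + 1 + 0 = 5 ≡ 1 (mod 2).
  s_2 = 0 + 1 + 0 + 0 + 0 + 1 + 1 + 0 = 3 ≡ 1 (mod 2).
  s_3 = 1 + 1 + 0 + 0 + 0 + 1 + 1 + 0 = 4 ≡ 0 (mod 2).
  s_4 = 1 + 1 + 1 + 0 + 1 + 1 + 1 + 0 = 6 ≡ 0 (mod 2).
s = (1, 1, 0, 0)^T — this equals column 12 of H (binary 1100), so error is at position 12.
Correct: flip bit 12 of r = 111010011010110 to get c = 111010011011110.


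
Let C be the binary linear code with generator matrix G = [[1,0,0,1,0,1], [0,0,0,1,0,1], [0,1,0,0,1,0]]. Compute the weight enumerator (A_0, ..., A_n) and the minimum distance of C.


Weight distribution: A_0 = 1, A_1 = 1, A_2 = 2, A_3 = 2, A_4 = 1, A_5 = 1. Minimum distance d = 1.

Enumerate all 2^3 = 8 messages m ∈ F_2^3.
For each, compute codeword c = mG in F_2^6, then tally its weight.
  m = 000 → c = 000000, weight = 0.
  m = 100 → c = 100101, weight = 3.
  m = 010 → c = 000101, weight = 2.
  m = 110 → c = 100000, weight = 1.
  m = 001 → c = 010010, weight = 2.
  m = 101 → c = 110111, weight = 5.
  m = 011 → c = 010111, weight = 4.
  m = 111 → c = 110010, weight = 3.
Tally weights:
  weight 0: 1 codewords.
  weight 1: 1 codewords.
  weight 2: 2 codewords.
  weight 3: 2 codewords.
  weight 4: 1 codewords.
  weight 5: 1 codewords.
Minimum distance d = smallest w > 0 with A_w > 0 = 1.
Sanity: Σ A_w = 8 = 2^3 = 8 ✓.


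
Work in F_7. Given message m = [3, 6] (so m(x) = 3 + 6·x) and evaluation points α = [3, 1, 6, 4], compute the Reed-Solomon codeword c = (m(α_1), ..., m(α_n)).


c = [0, 2, 4, 6]

Message polynomial: m(x) = 3 + 6·x (mod 7).
For each evaluation point α_i, compute m(α_i) mod 7:
  α_1 = 3: Horner steps 6 → 0, so m(3) = 0.
  α_2 = 1: Horner steps 6 → 2, so m(1) = 2.
  α_3 = 6: Horner steps 6 → 4, so m(6) = 4.
  α_4 = 4: Horner steps 6 → 6, so m(4) = 6.
Codeword c = [0, 2, 4, 6] ∈ F_7^4.


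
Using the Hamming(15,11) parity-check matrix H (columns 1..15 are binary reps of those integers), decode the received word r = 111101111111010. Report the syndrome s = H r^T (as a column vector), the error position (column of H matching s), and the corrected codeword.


s = (0, 1, 1, 1)^T, error position = 7, corrected codeword c = 111101011111010

Compute s = H r^T mod 2 one row at a time:
  s_1 = 1 + 1 + 1 + 1 + 1 + 0 + 1 + 0 = 6 ≡ 0 (mod 2).
  s_2 = 1 + 0 + 1 + 1 + 1 + 0 + 1 + 0 = 5 ≡ 1 (mod 2).
  s_3 = 1 + 1 + 1 + 1 + 1 + 1 + 1 + 0 = 7 ≡ 1 (mod 2).
  s_4 = 1 + 1 + 0 + 1 + 1 + 1 + 0 + 0 = 5 ≡ 1 (mod 2).
s = (0, 1, 1, 1)^T — this equals column 7 of H (binary 0111), so error is at position 7.
Correct: flip bit 7 of r = 111101111111010 to get c = 111101011111010.


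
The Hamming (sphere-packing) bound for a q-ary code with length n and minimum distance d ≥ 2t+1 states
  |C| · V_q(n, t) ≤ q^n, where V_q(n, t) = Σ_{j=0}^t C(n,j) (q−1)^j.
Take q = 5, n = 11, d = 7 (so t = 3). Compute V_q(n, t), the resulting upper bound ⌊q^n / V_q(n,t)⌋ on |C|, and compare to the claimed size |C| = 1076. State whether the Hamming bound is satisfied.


V_q(n, t) = 11485, q^n = 48828125, Hamming bound = 4251, |C| = 1076 ≤ bound (satisfied).

Step 1: Compute V_q(n, t) = Σ_{j=0}^3 C(n, j) (q−1)^j.
  j = 0: C(11,0)·(4)^0 = 1·1 = 1.
  j = 1: C(11,1)·(4)^1 = 11·4 = 44.
  j = 2: C(11,2)·(4)^2 = 55·16 = 880.
  j = 3: C(11,3)·(4)^3 = 165·64 = 10560.
  V_q(n, t) = 1 + 44 + 880 + 10560 = 11485.
Step 2: q^n = 5^11 = 48828125.
Step 3: Hamming bound ⌊q^n / V_q(n,t)⌋ = ⌊48828125/11485⌋ = 4251.
Step 4: Compare |C| = 1076 to 4251: satisfied.
The claimed |C| lies below the Hamming bound.


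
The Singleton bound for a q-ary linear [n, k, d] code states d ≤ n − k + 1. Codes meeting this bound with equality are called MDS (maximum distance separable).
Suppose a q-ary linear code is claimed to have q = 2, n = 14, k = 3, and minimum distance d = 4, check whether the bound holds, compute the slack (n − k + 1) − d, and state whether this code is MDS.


Singleton RHS = n − k + 1 = 12, slack = 8, bound satisfied, not MDS.

Singleton bound: d ≤ n − k + 1.
Here n = 14, k = 3, so n − k + 1 = 12.
Given d = 4, check d ≤ 12: YES.
Slack = (n − k + 1) − d = 8.
The code is NOT MDS (slack = 8 > 0).
Description: the claimed parameters are [14, 3, 4]_2; such a code would be non-MDS.


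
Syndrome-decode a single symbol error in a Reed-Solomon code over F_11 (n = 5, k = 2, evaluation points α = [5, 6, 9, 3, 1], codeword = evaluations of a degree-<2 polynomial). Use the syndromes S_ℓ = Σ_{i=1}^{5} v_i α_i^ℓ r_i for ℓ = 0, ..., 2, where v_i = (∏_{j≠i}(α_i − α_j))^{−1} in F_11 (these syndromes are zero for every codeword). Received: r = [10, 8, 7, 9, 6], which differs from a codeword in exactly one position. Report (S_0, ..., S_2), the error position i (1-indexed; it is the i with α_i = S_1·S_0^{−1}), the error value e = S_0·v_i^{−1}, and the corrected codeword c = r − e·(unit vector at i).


S = (2, 10, 6), error at position 1, error magnitude e = 9, c = [1, 8, 7, 9, 6].

Step 1: column multipliers v_i = (∏_{j≠i}(α_i − α_j))^{−1} mod 11.
  i = 1 (α = 5): (5−6)(5−9)(5−3)(5−1) = (−1)·(−4)·2·4 = 32 ≡ 10, so v_1 = 10^{−1} = 10 (mod 11).
  i = 2 (α = 6): (6−5)(6−9)(6−3)(6−1) = 1·(−3)·3·5 = −45 ≡ 10, so v_2 = 10^{−1} = 10 (mod 11).
  i = 3 (α = 9): (9−5)(9−6)(9−3)(9−1) = 4·3·6·8 = 576 ≡ 4, so v_3 = 4^{−1} = 3 (mod 11).
  i = 4 (α = 3): (3−5)(3−6)(3−9)(3−1) = (−2)·(−3)·(−6)·2 = −72 ≡ 5, so v_4 = 5^{−1} = 9 (mod 11).
  i = 5 (α = 1): (1−5)(1−6)(1−9)(1−3) = (−4)·(−5)·(−8)·(−2) = 320 ≡ 1, so v_5 = 1^{−1} = 1 (mod 11).
  v = [10, 10, 3, 9, 1].
Step 2: syndromes of r = [10, 8, 7, 9, 6] (all sums mod 11).
  S_0 = Σ v_i r_i = 10·10 + 10·8 + 3·7 + 9·9 + 1·6 = 288 ≡ 2.
  S_1 = Σ v_i α_i r_i = 10·5·10 + 10·6·8 + 3·9·7 + 9·3·9 + 1·1·6 = 1418 ≡ 10.
  α_i^2 mod 11 = [3, 3, 4, 9, 1].
  S_2 = Σ v_i α_i^2 r_i = 10·3·10 + 10·3·8 + 3·4·7 + 9·9·9 + 1·1·6 = 1359 ≡ 6.
  S = (2, 10, 6) ≠ 0, so r is not a codeword (an error is present).
Step 3: locate the error. For a single error e at position i, S_ℓ = v_i·e·α_i^ℓ, so α_err = S_1/S_0.
  S_0^{−1} = 2^{−1} = 6 (mod 11), so α_err = 10·6 = 60 ≡ 5 = α_1. Error position i = 1.
  Consistency check: S_2/S_1 = 6·10 = 60 ≡ 5 = α_err ✓ (single-error assumption holds).
Step 4: error magnitude e = S_0/v_1 = S_0·∏_{j≠1}(α_1 − α_j) = 2·10 = 20 ≡ 9 (mod 11).
Step 5: correct position 1: c_1 = r_1 − e = 10 − 9 ≡ 1 (mod 11). Hence c = [1, 8, 7, 9, 6].
  Check: interpolating c through the α_i gives m(x) = 10 + 7·x (degree < 2) with m(α_i) = c_i for every i, so c is indeed a codeword.


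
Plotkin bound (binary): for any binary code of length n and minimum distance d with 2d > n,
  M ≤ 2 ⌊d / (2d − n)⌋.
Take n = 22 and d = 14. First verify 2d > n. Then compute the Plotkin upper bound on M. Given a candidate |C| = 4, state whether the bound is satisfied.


Plotkin bound M ≤ 4; given |C| = 4 ≤ bound (satisfied).

Check applicability: 2d = 28, n = 22.
2d − n = 6 > 0, so Plotkin applies.
Compute d/(2d−n) = 14/6 ≈ 2.3333.
⌊d/(2d−n)⌋ = 2.
Plotkin bound: M ≤ 2·2 = 4.
Given |C| = 4, check: satisfied.
This |C| is at the Plotkin bound.


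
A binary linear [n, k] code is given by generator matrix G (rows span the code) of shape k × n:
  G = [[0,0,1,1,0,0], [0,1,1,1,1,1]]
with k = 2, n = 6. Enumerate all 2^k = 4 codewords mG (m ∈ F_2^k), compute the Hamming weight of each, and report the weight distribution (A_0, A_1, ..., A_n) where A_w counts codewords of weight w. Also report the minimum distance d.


Weight distribution: A_0 = 1, A_2 = 1, A_3 = 1, A_5 = 1. Minimum distance d = 2.

Enumerate all 2^2 = 4 messages m ∈ F_2^2.
For each, compute codeword c = mG in F_2^6, then tally its weight.
  m = 00 → c = 000000, weight = 0.
  m = 10 → c = 001100, weight = 2.
  m = 01 → c = 011111, weight = 5.
  m = 11 → c = 010011, weight = 3.
Tally weights:
  weight 0: 1 codewords.
  weight 2: 1 codewords.
  weight 3: 1 codewords.
  weight 5: 1 codewords.
Minimum distance d = smallest w > 0 with A_w > 0 = 2.
Sanity: Σ A_w = 4 = 2^2 = 4 ✓.


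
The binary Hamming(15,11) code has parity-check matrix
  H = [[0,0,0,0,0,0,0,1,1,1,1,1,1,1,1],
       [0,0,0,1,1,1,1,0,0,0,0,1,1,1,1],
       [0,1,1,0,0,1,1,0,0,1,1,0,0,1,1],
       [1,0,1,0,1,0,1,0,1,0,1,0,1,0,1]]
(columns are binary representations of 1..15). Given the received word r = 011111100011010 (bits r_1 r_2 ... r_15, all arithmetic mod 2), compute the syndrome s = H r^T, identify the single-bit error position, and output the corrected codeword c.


s = (1, 0, 0, 0)^T, error position = 8, corrected codeword c = 011111110011010

Compute s = H r^T mod 2 one row at a time:
  s_1 = 0 + 0 + 0 + 1 + 1 + 0 + 1 + 0 = 3 ≡ 1 (mod 2).
  s_2 = 1 + 1 + 1 + 1 + 1 + 0 + 1 + 0 = 6 ≡ 0 (mod 2).
  s_3 = 1 + 1 + 1 + 1 + 0 + 1 + 1 + 0 = 6 ≡ 0 (mod 2).
  s_4 = 0 + 1 + 1 + 1 + 0 + 1 + 0 + 0 = 4 ≡ 0 (mod 2).
s = (1, 0, 0, 0)^T — this equals column 8 of H (binary 1000), so error is at position 8.
Correct: flip bit 8 of r = 011111100011010 to get c = 011111110011010.
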